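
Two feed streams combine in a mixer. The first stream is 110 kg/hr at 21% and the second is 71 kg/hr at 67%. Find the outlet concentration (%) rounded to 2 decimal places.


Mass balance on solute: F1*x1 + F2*x2 = F3*x3
F3 = F1 + F2 = 110 + 71 = 181 kg/hr
x3 = (F1*x1 + F2*x2)/F3
x3 = (110*0.21 + 71*0.67) / 181
x3 = 39.04%


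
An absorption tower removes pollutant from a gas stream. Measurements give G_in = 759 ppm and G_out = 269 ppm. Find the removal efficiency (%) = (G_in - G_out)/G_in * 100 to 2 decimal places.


Efficiency = (G_in - G_out) / G_in * 100%
Efficiency = (759 - 269) / 759 * 100
Efficiency = 490 / 759 * 100
Efficiency = 64.56%


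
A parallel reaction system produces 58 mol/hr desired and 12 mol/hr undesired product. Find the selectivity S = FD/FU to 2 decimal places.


S = desired product rate / undesired product rate
S = 58 / 12
S = 4.83


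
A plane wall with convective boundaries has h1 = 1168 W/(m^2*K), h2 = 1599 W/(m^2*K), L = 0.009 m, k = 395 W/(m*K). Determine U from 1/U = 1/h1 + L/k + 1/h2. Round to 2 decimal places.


1/U = 1/h1 + L/k + 1/h2
1/U = 1/1168 + 0.009/395 + 1/1599
1/U = 0.0008561644 + 2.27848e-05 + 0.0006253909
1/U = 0.0015043401
U = 664.74 W/(m^2*K)


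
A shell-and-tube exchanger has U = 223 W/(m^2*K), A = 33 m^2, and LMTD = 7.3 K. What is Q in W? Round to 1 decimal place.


Q = U * A * LMTD
Q = 223 * 33 * 7.3
Q = 53720.7 W


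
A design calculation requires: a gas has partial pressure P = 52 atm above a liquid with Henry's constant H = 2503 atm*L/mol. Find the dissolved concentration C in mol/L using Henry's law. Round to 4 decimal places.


C = P / H
C = 52 / 2503
C = 0.0208 mol/L


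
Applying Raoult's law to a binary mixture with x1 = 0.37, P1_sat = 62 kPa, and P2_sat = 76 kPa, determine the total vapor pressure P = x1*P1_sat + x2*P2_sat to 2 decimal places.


P = x1*P1_sat + x2*P2_sat
x2 = 1 - x1 = 1 - 0.37 = 0.63
P = 0.37*62 + 0.63*76
P = 22.94 + 47.88
P = 70.82 kPa


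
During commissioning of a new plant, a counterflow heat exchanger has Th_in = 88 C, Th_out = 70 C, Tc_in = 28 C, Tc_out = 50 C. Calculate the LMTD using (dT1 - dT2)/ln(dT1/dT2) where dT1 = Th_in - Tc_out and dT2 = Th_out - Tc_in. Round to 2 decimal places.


dT1 = Th_in - Tc_out = 88 - 50 = 38
dT2 = Th_out - Tc_in = 70 - 28 = 42
LMTD = (dT1 - dT2) / ln(dT1/dT2)
LMTD = (38 - 42) / ln(38/42)
LMTD = 39.97 K


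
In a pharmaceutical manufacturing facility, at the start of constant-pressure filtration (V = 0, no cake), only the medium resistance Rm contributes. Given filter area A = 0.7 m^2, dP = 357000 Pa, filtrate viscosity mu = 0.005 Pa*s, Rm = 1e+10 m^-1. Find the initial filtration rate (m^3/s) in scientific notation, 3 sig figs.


rate = A * dP / (mu * Rm)
rate = 0.7 * 357000 / (0.005 * 1e+10)
rate = 249900.0 / 5.000e+07
rate = 5.00e-03 m^3/s


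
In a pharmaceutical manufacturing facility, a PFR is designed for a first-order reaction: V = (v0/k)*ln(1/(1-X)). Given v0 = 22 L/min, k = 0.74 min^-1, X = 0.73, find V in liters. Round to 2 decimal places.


V = (v0/k) * ln(1/(1-X))
V = (22/0.74) * ln(1/(1-0.73))
V = 29.72973 * ln(3.703704)
V = 29.72973 * 1.309333
V = 38.93 L


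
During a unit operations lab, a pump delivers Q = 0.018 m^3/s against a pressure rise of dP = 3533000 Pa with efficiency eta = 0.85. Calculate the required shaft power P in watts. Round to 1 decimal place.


P = Q * dP / eta
P = 0.018 * 3533000 / 0.85
P = 63594.0 / 0.85
P = 74816.5 W


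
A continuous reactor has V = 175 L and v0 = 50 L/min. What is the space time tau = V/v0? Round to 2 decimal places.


tau = V / v0
tau = 175 / 50
tau = 3.50 min


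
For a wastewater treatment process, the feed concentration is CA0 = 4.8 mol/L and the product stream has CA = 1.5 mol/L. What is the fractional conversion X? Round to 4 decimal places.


X = (CA0 - CA) / CA0
X = (4.8 - 1.5) / 4.8
X = 3.3 / 4.8
X = 0.6875


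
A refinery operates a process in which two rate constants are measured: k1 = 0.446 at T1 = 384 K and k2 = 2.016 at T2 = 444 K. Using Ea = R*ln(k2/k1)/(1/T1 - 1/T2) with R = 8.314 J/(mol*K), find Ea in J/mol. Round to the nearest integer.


Ea = R * ln(k2/k1) / (1/T1 - 1/T2)
ln(k2/k1) = ln(2.016/0.446) = 1.5085517
1/T1 - 1/T2 = 1/384 - 1/444 = 0.000351914414
Ea = 8.314 * 1.5085517 / 0.000351914414
Ea = 35640 J/mol


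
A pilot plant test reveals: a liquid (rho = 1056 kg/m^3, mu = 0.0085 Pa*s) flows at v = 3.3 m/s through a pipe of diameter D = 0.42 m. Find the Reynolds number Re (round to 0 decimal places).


Re = rho * v * D / mu
Re = 1056 * 3.3 * 0.42 / 0.0085
Re = 1463.616 / 0.0085
Re = 172190


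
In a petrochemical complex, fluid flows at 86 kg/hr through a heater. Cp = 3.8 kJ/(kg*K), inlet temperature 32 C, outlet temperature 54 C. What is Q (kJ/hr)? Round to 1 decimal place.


Q = m_dot * Cp * (T2 - T1)
Q = 86 * 3.8 * (54 - 32)
Q = 86 * 3.8 * 22
Q = 7189.6 kJ/hr


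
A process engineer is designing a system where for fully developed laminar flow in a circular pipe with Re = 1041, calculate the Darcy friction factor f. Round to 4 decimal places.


f = 64 / Re
f = 64 / 1041
f = 0.0615


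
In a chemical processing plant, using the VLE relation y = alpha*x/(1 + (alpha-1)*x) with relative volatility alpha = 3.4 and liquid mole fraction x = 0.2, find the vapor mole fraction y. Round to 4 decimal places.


y = alpha*x / (1 + (alpha-1)*x)
y = 3.4*0.2 / (1 + (3.4-1)*0.2)
y = 0.68 / (1 + 0.48)
y = 0.68 / 1.48
y = 0.4595


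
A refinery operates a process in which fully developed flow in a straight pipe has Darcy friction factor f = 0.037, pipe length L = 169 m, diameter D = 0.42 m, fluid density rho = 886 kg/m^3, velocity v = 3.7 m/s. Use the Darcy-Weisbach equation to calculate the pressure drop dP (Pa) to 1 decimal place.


dP = f * (L/D) * (rho*v^2/2)
dP = 0.037 * (169/0.42) * (886*3.7^2/2)
L/D = 402.38095238
rho*v^2/2 = 886*13.69/2 = 6064.67
dP = 0.037 * 402.38095238 * 6064.67
dP = 90291.4 Pa


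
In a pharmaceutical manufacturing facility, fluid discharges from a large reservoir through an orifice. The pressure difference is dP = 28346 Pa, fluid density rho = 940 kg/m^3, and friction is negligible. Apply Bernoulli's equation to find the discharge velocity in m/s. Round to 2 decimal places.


v = sqrt(2*dP/rho)
v = sqrt(2*28346/940)
v = sqrt(60.310638)
v = 7.77 m/s


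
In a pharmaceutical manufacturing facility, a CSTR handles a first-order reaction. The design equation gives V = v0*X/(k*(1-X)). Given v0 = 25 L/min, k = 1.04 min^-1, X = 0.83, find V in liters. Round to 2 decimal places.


V = v0 * X / (k * (1 - X))
V = 25 * 0.83 / (1.04 * (1 - 0.83))
V = 20.75 / (1.04 * 0.17)
V = 20.75 / 0.1768
V = 117.36 L


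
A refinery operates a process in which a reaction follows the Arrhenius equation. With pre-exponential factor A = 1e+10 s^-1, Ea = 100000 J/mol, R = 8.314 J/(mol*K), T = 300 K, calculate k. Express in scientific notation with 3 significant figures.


k = A * exp(-Ea/(R*T))
k = 1e+10 * exp(-100000 / (8.314 * 300))
k = 1e+10 * exp(-40.093016)
k = 3.87e-08


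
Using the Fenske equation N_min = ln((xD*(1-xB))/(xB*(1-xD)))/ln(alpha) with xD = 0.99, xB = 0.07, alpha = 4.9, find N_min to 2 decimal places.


N_min = ln((xD*(1-xB))/(xB*(1-xD))) / ln(alpha)
Numerator inside ln: 0.9207 / 0.0007 = 1315.285714
ln(1315.285714) = 7.181809
ln(alpha) = ln(4.9) = 1.589235
N_min = 7.181809 / 1.589235 = 4.52


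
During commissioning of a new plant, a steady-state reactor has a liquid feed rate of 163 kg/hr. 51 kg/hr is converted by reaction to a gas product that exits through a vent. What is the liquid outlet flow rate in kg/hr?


Steady-state mass balance on the main outlet: F_out = F_in - F_removed
F_out = 163 - 51
F_out = 112 kg/hr


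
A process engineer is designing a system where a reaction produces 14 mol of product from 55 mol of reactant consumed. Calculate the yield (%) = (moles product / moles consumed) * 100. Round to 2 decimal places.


Yield = (moles product / moles consumed) * 100%
Yield = (14 / 55) * 100
Yield = 0.2545 * 100
Yield = 25.45%


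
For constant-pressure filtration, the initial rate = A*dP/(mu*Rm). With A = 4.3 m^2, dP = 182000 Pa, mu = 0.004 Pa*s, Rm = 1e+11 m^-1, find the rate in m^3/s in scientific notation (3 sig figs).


rate = A * dP / (mu * Rm)
rate = 4.3 * 182000 / (0.004 * 1e+11)
rate = 782600.0 / 4.000e+08
rate = 1.96e-03 m^3/s


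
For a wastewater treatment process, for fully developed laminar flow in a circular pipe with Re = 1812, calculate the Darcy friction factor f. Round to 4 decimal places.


f = 64 / Re
f = 64 / 1812
f = 0.0353


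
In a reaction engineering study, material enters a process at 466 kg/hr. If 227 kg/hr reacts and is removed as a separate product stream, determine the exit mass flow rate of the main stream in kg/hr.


Steady-state mass balance on the main outlet: F_out = F_in - F_removed
F_out = 466 - 227
F_out = 239 kg/hr


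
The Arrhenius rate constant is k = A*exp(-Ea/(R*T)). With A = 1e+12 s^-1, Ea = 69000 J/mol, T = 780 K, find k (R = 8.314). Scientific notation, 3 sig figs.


k = A * exp(-Ea/(R*T))
k = 1e+12 * exp(-69000 / (8.314 * 780))
k = 1e+12 * exp(-10.64007)
k = 2.39e+07


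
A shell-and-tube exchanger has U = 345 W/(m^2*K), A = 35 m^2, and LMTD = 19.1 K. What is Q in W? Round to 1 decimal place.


Q = U * A * LMTD
Q = 345 * 35 * 19.1
Q = 230632.5 W


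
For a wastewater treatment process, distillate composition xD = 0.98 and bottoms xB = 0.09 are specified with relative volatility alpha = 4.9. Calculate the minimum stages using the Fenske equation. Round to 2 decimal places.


N_min = ln((xD*(1-xB))/(xB*(1-xD))) / ln(alpha)
Numerator inside ln: 0.8918 / 0.0018 = 495.444444
ln(495.444444) = 6.205455
ln(alpha) = ln(4.9) = 1.589235
N_min = 6.205455 / 1.589235 = 3.90


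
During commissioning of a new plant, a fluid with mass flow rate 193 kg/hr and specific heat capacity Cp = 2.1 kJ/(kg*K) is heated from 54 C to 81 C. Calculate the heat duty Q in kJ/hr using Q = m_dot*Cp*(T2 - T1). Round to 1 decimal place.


Q = m_dot * Cp * (T2 - T1)
Q = 193 * 2.1 * (81 - 54)
Q = 193 * 2.1 * 27
Q = 10943.1 kJ/hr


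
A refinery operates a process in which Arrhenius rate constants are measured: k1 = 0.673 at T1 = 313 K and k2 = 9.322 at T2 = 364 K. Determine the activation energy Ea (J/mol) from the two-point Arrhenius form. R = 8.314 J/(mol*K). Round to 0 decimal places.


Ea = R * ln(k2/k1) / (1/T1 - 1/T2)
ln(k2/k1) = ln(9.322/0.673) = 2.6283871
1/T1 - 1/T2 = 1/313 - 1/364 = 0.000447635432
Ea = 8.314 * 2.6283871 / 0.000447635432
Ea = 48817 J/mol


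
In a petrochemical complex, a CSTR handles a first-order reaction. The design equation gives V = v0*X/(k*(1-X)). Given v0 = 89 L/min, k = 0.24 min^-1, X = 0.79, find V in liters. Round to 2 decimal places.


V = v0 * X / (k * (1 - X))
V = 89 * 0.79 / (0.24 * (1 - 0.79))
V = 70.31 / (0.24 * 0.21)
V = 70.31 / 0.0504
V = 1395.04 L


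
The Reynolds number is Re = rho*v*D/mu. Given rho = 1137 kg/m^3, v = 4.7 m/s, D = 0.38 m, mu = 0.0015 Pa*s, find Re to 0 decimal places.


Re = rho * v * D / mu
Re = 1137 * 4.7 * 0.38 / 0.0015
Re = 2030.682 / 0.0015
Re = 1353788


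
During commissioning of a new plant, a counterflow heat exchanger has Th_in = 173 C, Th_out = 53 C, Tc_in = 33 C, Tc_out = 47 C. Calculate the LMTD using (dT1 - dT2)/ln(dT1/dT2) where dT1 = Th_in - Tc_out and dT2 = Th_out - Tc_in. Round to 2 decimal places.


dT1 = Th_in - Tc_out = 173 - 47 = 126
dT2 = Th_out - Tc_in = 53 - 33 = 20
LMTD = (dT1 - dT2) / ln(dT1/dT2)
LMTD = (126 - 20) / ln(126/20)
LMTD = 57.59 K


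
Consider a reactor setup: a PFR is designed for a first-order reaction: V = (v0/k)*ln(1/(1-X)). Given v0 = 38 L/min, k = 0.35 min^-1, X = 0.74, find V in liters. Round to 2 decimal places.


V = (v0/k) * ln(1/(1-X))
V = (38/0.35) * ln(1/(1-0.74))
V = 108.571429 * ln(3.846154)
V = 108.571429 * 1.347074
V = 146.25 L


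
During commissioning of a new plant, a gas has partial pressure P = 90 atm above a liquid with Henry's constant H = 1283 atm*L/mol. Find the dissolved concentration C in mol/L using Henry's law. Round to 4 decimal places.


C = P / H
C = 90 / 1283
C = 0.0701 mol/L


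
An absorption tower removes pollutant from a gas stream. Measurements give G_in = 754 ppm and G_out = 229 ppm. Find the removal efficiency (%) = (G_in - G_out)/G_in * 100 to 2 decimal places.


Efficiency = (G_in - G_out) / G_in * 100%
Efficiency = (754 - 229) / 754 * 100
Efficiency = 525 / 754 * 100
Efficiency = 69.63%


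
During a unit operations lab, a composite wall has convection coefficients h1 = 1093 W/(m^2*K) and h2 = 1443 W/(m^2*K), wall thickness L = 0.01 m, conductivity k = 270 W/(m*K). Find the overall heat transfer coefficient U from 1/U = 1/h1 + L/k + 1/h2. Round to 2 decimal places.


1/U = 1/h1 + L/k + 1/h2
1/U = 1/1093 + 0.01/270 + 1/1443
1/U = 0.0009149131 + 3.7037e-05 + 0.0006930007
1/U = 0.0016449508
U = 607.92 W/(m^2*K)


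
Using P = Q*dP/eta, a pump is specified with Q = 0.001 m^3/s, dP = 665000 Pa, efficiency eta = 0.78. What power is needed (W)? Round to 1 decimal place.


P = Q * dP / eta
P = 0.001 * 665000 / 0.78
P = 665.0 / 0.78
P = 852.6 W


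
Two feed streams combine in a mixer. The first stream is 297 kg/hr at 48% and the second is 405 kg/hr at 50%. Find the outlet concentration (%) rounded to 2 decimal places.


Mass balance on solute: F1*x1 + F2*x2 = F3*x3
F3 = F1 + F2 = 297 + 405 = 702 kg/hr
x3 = (F1*x1 + F2*x2)/F3
x3 = (297*0.48 + 405*0.5) / 702
x3 = 49.15%


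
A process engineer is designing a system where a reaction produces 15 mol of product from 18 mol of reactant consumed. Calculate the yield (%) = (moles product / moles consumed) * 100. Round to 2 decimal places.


Yield = (moles product / moles consumed) * 100%
Yield = (15 / 18) * 100
Yield = 0.8333 * 100
Yield = 83.33%


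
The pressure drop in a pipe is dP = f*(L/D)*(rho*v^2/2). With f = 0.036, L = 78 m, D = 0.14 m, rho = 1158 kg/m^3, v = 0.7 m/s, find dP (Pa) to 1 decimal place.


dP = f * (L/D) * (rho*v^2/2)
dP = 0.036 * (78/0.14) * (1158*0.7^2/2)
L/D = 557.14285714
rho*v^2/2 = 1158*0.49/2 = 283.71
dP = 0.036 * 557.14285714 * 283.71
dP = 5690.4 Pa


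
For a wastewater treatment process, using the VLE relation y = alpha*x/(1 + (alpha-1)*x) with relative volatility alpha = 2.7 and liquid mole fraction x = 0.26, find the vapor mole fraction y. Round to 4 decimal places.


y = alpha*x / (1 + (alpha-1)*x)
y = 2.7*0.26 / (1 + (2.7-1)*0.26)
y = 0.702 / (1 + 0.442)
y = 0.702 / 1.442
y = 0.4868


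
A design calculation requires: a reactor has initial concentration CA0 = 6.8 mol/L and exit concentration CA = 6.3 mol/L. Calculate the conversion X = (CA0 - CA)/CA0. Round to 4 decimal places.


X = (CA0 - CA) / CA0
X = (6.8 - 6.3) / 6.8
X = 0.5 / 6.8
X = 0.0735


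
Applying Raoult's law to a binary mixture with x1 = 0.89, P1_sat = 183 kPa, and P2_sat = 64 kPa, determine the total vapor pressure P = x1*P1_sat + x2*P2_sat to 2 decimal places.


P = x1*P1_sat + x2*P2_sat
x2 = 1 - x1 = 1 - 0.89 = 0.11
P = 0.89*183 + 0.11*64
P = 162.87 + 7.04
P = 169.91 kPa


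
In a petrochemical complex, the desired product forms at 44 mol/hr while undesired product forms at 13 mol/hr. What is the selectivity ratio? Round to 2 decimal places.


S = desired product rate / undesired product rate
S = 44 / 13
S = 3.38


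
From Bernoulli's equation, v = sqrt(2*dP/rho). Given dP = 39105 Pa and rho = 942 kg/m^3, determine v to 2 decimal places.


v = sqrt(2*dP/rho)
v = sqrt(2*39105/942)
v = sqrt(83.025478)
v = 9.11 m/s


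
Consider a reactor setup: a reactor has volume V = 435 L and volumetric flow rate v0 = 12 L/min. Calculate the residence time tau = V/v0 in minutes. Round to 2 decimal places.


tau = V / v0
tau = 435 / 12
tau = 36.25 min


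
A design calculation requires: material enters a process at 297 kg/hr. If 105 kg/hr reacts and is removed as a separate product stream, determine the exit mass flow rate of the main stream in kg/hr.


Steady-state mass balance on the main outlet: F_out = F_in - F_removed
F_out = 297 - 105
F_out = 192 kg/hr


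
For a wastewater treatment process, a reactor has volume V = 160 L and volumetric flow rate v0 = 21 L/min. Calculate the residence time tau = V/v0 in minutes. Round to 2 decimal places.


tau = V / v0
tau = 160 / 21
tau = 7.62 min


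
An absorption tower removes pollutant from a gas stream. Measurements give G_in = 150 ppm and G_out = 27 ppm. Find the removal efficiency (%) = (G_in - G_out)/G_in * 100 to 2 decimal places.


Efficiency = (G_in - G_out) / G_in * 100%
Efficiency = (150 - 27) / 150 * 100
Efficiency = 123 / 150 * 100
Efficiency = 82.00%


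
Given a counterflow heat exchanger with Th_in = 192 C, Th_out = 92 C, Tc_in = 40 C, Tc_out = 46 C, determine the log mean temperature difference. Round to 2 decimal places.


dT1 = Th_in - Tc_out = 192 - 46 = 146
dT2 = Th_out - Tc_in = 92 - 40 = 52
LMTD = (dT1 - dT2) / ln(dT1/dT2)
LMTD = (146 - 52) / ln(146/52)
LMTD = 91.05 K


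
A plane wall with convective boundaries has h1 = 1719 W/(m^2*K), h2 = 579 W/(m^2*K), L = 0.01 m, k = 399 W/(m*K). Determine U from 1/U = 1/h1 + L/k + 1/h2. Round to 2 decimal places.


1/U = 1/h1 + L/k + 1/h2
1/U = 1/1719 + 0.01/399 + 1/579
1/U = 0.0005817336 + 2.50627e-05 + 0.0017271157
1/U = 0.002333912
U = 428.47 W/(m^2*K)


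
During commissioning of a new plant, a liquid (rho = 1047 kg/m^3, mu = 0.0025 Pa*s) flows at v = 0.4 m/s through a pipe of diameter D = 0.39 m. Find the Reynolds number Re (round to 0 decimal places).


Re = rho * v * D / mu
Re = 1047 * 0.4 * 0.39 / 0.0025
Re = 163.332 / 0.0025
Re = 65333


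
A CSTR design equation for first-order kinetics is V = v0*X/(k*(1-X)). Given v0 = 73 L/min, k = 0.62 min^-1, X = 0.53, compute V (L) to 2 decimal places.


V = v0 * X / (k * (1 - X))
V = 73 * 0.53 / (0.62 * (1 - 0.53))
V = 38.69 / (0.62 * 0.47)
V = 38.69 / 0.2914
V = 132.77 L


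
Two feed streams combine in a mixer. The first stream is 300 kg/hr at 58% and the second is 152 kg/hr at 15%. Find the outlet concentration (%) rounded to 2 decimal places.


Mass balance on solute: F1*x1 + F2*x2 = F3*x3
F3 = F1 + F2 = 300 + 152 = 452 kg/hr
x3 = (F1*x1 + F2*x2)/F3
x3 = (300*0.58 + 152*0.15) / 452
x3 = 43.54%


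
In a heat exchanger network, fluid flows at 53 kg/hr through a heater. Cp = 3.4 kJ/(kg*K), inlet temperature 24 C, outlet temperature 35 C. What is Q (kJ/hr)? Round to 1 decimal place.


Q = m_dot * Cp * (T2 - T1)
Q = 53 * 3.4 * (35 - 24)
Q = 53 * 3.4 * 11
Q = 1982.2 kJ/hr


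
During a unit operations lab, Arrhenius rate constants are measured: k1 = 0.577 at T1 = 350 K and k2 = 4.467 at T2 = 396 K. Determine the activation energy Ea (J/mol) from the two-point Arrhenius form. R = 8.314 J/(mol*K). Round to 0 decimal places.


Ea = R * ln(k2/k1) / (1/T1 - 1/T2)
ln(k2/k1) = ln(4.467/0.577) = 2.0466301
1/T1 - 1/T2 = 1/350 - 1/396 = 0.000331890332
Ea = 8.314 * 2.0466301 / 0.000331890332
Ea = 51269 J/mol


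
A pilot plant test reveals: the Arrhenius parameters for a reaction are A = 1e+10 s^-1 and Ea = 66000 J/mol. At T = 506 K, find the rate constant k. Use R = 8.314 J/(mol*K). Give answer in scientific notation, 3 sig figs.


k = A * exp(-Ea/(R*T))
k = 1e+10 * exp(-66000 / (8.314 * 506))
k = 1e+10 * exp(-15.688571)
k = 1.54e+03


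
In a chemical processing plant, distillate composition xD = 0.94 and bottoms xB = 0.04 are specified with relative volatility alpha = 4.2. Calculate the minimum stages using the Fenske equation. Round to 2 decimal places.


N_min = ln((xD*(1-xB))/(xB*(1-xD))) / ln(alpha)
Numerator inside ln: 0.9024 / 0.0024 = 376.0
ln(376.0) = 5.929589
ln(alpha) = ln(4.2) = 1.435085
N_min = 5.929589 / 1.435085 = 4.13


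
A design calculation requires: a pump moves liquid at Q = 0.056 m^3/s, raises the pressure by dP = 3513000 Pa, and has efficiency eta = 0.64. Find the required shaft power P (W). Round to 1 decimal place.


P = Q * dP / eta
P = 0.056 * 3513000 / 0.64
P = 196728.0 / 0.64
P = 307387.5 W


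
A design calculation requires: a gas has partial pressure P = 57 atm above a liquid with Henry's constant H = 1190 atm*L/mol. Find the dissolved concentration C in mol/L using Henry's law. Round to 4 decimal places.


C = P / H
C = 57 / 1190
C = 0.0479 mol/L


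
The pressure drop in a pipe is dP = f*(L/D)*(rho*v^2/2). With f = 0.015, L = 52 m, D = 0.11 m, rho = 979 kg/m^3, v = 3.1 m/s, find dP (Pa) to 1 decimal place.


dP = f * (L/D) * (rho*v^2/2)
dP = 0.015 * (52/0.11) * (979*3.1^2/2)
L/D = 472.72727273
rho*v^2/2 = 979*9.61/2 = 4704.095
dP = 0.015 * 472.72727273 * 4704.095
dP = 33356.3 Pa


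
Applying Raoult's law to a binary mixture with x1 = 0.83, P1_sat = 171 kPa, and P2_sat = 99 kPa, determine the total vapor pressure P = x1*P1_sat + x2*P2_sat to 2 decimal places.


P = x1*P1_sat + x2*P2_sat
x2 = 1 - x1 = 1 - 0.83 = 0.17
P = 0.83*171 + 0.17*99
P = 141.93 + 16.83
P = 158.76 kPa


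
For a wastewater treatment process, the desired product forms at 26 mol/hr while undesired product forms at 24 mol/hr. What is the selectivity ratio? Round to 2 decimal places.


S = desired product rate / undesired product rate
S = 26 / 24
S = 1.08


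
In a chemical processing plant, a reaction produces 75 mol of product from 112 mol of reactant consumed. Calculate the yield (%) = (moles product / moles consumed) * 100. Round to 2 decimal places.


Yield = (moles product / moles consumed) * 100%
Yield = (75 / 112) * 100
Yield = 0.6696 * 100
Yield = 66.96%


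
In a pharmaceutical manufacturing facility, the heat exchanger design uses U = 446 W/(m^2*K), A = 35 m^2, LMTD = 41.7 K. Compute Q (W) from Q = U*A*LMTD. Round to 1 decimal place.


Q = U * A * LMTD
Q = 446 * 35 * 41.7
Q = 650937.0 W


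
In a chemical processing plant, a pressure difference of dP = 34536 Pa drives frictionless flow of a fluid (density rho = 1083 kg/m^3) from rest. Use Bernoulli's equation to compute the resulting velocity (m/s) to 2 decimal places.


v = sqrt(2*dP/rho)
v = sqrt(2*34536/1083)
v = sqrt(63.778393)
v = 7.99 m/s


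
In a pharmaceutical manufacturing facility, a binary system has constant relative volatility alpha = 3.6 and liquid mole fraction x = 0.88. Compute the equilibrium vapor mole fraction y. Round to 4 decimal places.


y = alpha*x / (1 + (alpha-1)*x)
y = 3.6*0.88 / (1 + (3.6-1)*0.88)
y = 3.168 / (1 + 2.288)
y = 3.168 / 3.288
y = 0.9635


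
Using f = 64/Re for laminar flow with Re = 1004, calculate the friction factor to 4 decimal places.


f = 64 / Re
f = 64 / 1004
f = 0.0637


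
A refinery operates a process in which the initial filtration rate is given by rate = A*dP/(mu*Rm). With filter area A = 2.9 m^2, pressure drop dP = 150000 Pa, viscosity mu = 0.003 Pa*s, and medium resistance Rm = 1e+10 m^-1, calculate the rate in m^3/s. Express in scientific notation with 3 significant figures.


rate = A * dP / (mu * Rm)
rate = 2.9 * 150000 / (0.003 * 1e+10)
rate = 435000.0 / 3.000e+07
rate = 1.45e-02 m^3/s


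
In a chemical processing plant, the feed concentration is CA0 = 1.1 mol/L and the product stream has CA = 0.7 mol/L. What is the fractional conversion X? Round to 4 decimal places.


X = (CA0 - CA) / CA0
X = (1.1 - 0.7) / 1.1
X = 0.4 / 1.1
X = 0.3636


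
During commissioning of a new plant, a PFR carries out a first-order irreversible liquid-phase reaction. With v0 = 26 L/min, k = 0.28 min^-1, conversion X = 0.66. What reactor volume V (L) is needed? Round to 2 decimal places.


V = (v0/k) * ln(1/(1-X))
V = (26/0.28) * ln(1/(1-0.66))
V = 92.857143 * ln(2.941176)
V = 92.857143 * 1.07881
V = 100.18 L


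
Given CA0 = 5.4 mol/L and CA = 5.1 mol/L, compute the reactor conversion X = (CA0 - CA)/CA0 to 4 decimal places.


X = (CA0 - CA) / CA0
X = (5.4 - 5.1) / 5.4
X = 0.3 / 5.4
X = 0.0556


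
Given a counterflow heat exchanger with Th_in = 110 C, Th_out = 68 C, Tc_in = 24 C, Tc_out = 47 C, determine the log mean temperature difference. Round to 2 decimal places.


dT1 = Th_in - Tc_out = 110 - 47 = 63
dT2 = Th_out - Tc_in = 68 - 24 = 44
LMTD = (dT1 - dT2) / ln(dT1/dT2)
LMTD = (63 - 44) / ln(63/44)
LMTD = 52.93 K


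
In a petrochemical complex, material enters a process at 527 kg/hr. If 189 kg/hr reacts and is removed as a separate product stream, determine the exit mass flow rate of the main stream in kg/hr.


Steady-state mass balance on the main outlet: F_out = F_in - F_removed
F_out = 527 - 189
F_out = 338 kg/hr


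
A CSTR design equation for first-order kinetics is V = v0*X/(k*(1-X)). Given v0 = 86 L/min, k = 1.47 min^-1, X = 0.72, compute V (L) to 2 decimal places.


V = v0 * X / (k * (1 - X))
V = 86 * 0.72 / (1.47 * (1 - 0.72))
V = 61.92 / (1.47 * 0.28)
V = 61.92 / 0.4116
V = 150.44 L


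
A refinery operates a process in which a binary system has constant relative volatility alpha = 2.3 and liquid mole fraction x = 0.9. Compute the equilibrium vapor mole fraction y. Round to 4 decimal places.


y = alpha*x / (1 + (alpha-1)*x)
y = 2.3*0.9 / (1 + (2.3-1)*0.9)
y = 2.07 / (1 + 1.17)
y = 2.07 / 2.17
y = 0.9539


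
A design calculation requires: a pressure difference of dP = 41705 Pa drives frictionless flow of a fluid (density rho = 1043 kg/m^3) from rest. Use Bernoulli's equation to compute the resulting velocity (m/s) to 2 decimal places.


v = sqrt(2*dP/rho)
v = sqrt(2*41705/1043)
v = sqrt(79.971237)
v = 8.94 m/s


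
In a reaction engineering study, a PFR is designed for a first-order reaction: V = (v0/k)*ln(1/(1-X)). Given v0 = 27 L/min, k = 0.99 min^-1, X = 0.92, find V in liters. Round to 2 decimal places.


V = (v0/k) * ln(1/(1-X))
V = (27/0.99) * ln(1/(1-0.92))
V = 27.272727 * ln(12.5)
V = 27.272727 * 2.525729
V = 68.88 L


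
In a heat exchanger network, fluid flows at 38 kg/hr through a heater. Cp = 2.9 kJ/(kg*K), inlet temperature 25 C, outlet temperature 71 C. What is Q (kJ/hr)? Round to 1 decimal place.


Q = m_dot * Cp * (T2 - T1)
Q = 38 * 2.9 * (71 - 25)
Q = 38 * 2.9 * 46
Q = 5069.2 kJ/hr


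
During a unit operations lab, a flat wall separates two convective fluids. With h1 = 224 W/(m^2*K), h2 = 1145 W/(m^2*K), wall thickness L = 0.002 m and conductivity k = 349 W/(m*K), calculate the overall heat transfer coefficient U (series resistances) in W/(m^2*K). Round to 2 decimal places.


1/U = 1/h1 + L/k + 1/h2
1/U = 1/224 + 0.002/349 + 1/1145
1/U = 0.0044642857 + 5.7307e-06 + 0.0008733624
1/U = 0.0053433788
U = 187.15 W/(m^2*K)


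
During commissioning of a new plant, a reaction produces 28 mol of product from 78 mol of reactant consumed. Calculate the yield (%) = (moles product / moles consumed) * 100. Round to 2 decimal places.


Yield = (moles product / moles consumed) * 100%
Yield = (28 / 78) * 100
Yield = 0.359 * 100
Yield = 35.90%


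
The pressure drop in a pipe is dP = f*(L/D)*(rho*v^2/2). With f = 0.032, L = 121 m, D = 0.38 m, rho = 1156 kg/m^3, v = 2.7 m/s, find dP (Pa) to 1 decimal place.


dP = f * (L/D) * (rho*v^2/2)
dP = 0.032 * (121/0.38) * (1156*2.7^2/2)
L/D = 318.42105263
rho*v^2/2 = 1156*7.29/2 = 4213.62
dP = 0.032 * 318.42105263 * 4213.62
dP = 42934.6 Pa


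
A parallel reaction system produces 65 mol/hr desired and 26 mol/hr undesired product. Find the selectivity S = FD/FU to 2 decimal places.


S = desired product rate / undesired product rate
S = 65 / 26
S = 2.50


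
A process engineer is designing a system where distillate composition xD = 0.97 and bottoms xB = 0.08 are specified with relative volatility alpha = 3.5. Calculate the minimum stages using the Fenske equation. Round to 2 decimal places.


N_min = ln((xD*(1-xB))/(xB*(1-xD))) / ln(alpha)
Numerator inside ln: 0.8924 / 0.0024 = 371.833333
ln(371.833333) = 5.918446
ln(alpha) = ln(3.5) = 1.252763
N_min = 5.918446 / 1.252763 = 4.72


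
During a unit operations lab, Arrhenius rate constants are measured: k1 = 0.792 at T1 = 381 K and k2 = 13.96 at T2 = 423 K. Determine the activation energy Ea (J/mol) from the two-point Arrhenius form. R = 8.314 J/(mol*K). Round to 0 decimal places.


Ea = R * ln(k2/k1) / (1/T1 - 1/T2)
ln(k2/k1) = ln(13.96/0.792) = 2.86939
1/T1 - 1/T2 = 1/381 - 1/423 = 0.000260605722
Ea = 8.314 * 2.86939 / 0.000260605722
Ea = 91541 J/mol


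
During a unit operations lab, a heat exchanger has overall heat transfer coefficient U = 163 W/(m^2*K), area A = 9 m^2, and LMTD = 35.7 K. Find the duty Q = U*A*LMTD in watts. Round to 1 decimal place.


Q = U * A * LMTD
Q = 163 * 9 * 35.7
Q = 52371.9 W


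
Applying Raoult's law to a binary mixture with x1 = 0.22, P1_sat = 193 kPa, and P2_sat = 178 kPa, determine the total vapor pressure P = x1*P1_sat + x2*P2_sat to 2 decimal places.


P = x1*P1_sat + x2*P2_sat
x2 = 1 - x1 = 1 - 0.22 = 0.78
P = 0.22*193 + 0.78*178
P = 42.46 + 138.84
P = 181.30 kPa


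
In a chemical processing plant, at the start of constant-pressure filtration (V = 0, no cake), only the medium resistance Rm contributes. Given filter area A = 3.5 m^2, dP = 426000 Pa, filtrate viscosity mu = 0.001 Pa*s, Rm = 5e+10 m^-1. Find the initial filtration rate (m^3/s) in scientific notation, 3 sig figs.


rate = A * dP / (mu * Rm)
rate = 3.5 * 426000 / (0.001 * 5e+10)
rate = 1491000.0 / 5.000e+07
rate = 2.98e-02 m^3/s


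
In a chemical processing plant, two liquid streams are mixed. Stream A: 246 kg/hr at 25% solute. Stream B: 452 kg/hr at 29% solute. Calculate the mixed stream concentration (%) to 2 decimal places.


Mass balance on solute: F1*x1 + F2*x2 = F3*x3
F3 = F1 + F2 = 246 + 452 = 698 kg/hr
x3 = (F1*x1 + F2*x2)/F3
x3 = (246*0.25 + 452*0.29) / 698
x3 = 27.59%


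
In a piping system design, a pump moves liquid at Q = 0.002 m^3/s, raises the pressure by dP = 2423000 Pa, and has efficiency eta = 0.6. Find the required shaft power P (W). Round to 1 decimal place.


P = Q * dP / eta
P = 0.002 * 2423000 / 0.6
P = 4846.0 / 0.6
P = 8076.7 W


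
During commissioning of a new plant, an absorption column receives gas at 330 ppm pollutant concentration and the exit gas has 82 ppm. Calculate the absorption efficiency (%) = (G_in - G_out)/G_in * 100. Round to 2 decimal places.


Efficiency = (G_in - G_out) / G_in * 100%
Efficiency = (330 - 82) / 330 * 100
Efficiency = 248 / 330 * 100
Efficiency = 75.15%


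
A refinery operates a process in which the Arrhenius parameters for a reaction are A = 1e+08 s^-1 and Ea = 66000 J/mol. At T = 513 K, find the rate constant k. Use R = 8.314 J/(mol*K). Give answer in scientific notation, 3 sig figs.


k = A * exp(-Ea/(R*T))
k = 1e+08 * exp(-66000 / (8.314 * 513))
k = 1e+08 * exp(-15.474497)
k = 1.90e+01


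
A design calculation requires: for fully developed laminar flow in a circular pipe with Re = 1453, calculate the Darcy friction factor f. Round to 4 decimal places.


f = 64 / Re
f = 64 / 1453
f = 0.0440


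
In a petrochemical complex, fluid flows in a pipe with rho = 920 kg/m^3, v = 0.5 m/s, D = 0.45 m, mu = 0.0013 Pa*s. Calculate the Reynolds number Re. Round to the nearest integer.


Re = rho * v * D / mu
Re = 920 * 0.5 * 0.45 / 0.0013
Re = 207.0 / 0.0013
Re = 159231


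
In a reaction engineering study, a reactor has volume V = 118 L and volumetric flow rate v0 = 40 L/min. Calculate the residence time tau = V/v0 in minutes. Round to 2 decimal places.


tau = V / v0
tau = 118 / 40
tau = 2.95 min


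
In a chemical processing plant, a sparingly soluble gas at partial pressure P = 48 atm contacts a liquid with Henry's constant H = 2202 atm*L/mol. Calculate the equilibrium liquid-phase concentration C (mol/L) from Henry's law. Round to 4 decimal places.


C = P / H
C = 48 / 2202
C = 0.0218 mol/L


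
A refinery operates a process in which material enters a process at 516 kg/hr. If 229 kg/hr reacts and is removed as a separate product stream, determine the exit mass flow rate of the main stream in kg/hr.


Steady-state mass balance on the main outlet: F_out = F_in - F_removed
F_out = 516 - 229
F_out = 287 kg/hr


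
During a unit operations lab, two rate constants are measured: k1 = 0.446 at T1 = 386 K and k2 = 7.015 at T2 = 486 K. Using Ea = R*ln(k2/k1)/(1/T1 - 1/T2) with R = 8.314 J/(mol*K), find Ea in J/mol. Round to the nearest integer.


Ea = R * ln(k2/k1) / (1/T1 - 1/T2)
ln(k2/k1) = ln(7.015/0.446) = 2.755487
1/T1 - 1/T2 = 1/386 - 1/486 = 0.000533060406
Ea = 8.314 * 2.755487 / 0.000533060406
Ea = 42977 J/mol


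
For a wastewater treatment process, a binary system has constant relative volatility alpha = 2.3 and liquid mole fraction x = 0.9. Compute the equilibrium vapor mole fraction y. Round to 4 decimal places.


y = alpha*x / (1 + (alpha-1)*x)
y = 2.3*0.9 / (1 + (2.3-1)*0.9)
y = 2.07 / (1 + 1.17)
y = 2.07 / 2.17
y = 0.9539


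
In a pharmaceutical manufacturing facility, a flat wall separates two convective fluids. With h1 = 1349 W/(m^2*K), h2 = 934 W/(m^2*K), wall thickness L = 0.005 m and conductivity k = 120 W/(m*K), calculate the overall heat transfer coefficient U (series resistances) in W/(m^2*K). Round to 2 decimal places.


1/U = 1/h1 + L/k + 1/h2
1/U = 1/1349 + 0.005/120 + 1/934
1/U = 0.0007412898 + 4.16667e-05 + 0.0010706638
1/U = 0.0018536203
U = 539.48 W/(m^2*K)


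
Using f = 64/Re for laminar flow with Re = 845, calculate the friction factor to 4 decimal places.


f = 64 / Re
f = 64 / 845
f = 0.0757


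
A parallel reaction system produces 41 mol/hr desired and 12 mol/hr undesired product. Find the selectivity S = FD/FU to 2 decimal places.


S = desired product rate / undesired product rate
S = 41 / 12
S = 3.42


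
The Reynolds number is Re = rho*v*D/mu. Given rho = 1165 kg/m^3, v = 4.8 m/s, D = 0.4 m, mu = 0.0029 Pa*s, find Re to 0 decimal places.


Re = rho * v * D / mu
Re = 1165 * 4.8 * 0.4 / 0.0029
Re = 2236.8 / 0.0029
Re = 771310


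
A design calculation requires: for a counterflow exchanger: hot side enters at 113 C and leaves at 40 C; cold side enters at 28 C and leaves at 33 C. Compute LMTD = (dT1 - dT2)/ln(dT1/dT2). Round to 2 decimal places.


dT1 = Th_in - Tc_out = 113 - 33 = 80
dT2 = Th_out - Tc_in = 40 - 28 = 12
LMTD = (dT1 - dT2) / ln(dT1/dT2)
LMTD = (80 - 12) / ln(80/12)
LMTD = 35.84 K


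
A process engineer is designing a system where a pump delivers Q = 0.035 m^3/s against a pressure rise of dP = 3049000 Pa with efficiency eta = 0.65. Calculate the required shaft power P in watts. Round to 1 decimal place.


P = Q * dP / eta
P = 0.035 * 3049000 / 0.65
P = 106715.0 / 0.65
P = 164176.9 W


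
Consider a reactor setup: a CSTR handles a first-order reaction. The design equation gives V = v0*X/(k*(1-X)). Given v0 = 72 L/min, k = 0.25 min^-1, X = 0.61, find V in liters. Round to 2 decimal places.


V = v0 * X / (k * (1 - X))
V = 72 * 0.61 / (0.25 * (1 - 0.61))
V = 43.92 / (0.25 * 0.39)
V = 43.92 / 0.0975
V = 450.46 L


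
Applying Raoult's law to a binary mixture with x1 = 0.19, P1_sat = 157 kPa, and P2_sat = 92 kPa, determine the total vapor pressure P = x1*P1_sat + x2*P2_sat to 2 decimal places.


P = x1*P1_sat + x2*P2_sat
x2 = 1 - x1 = 1 - 0.19 = 0.81
P = 0.19*157 + 0.81*92
P = 29.83 + 74.52
P = 104.35 kPa


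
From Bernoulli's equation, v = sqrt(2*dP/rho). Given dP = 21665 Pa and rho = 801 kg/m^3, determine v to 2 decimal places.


v = sqrt(2*dP/rho)
v = sqrt(2*21665/801)
v = sqrt(54.094881)
v = 7.35 m/s


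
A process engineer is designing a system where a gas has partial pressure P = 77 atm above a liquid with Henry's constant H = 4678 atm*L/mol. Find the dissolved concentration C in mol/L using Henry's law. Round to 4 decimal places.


C = P / H
C = 77 / 4678
C = 0.0165 mol/L


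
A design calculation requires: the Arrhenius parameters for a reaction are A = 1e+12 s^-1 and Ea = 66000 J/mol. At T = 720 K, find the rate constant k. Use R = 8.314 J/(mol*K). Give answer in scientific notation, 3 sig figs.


k = A * exp(-Ea/(R*T))
k = 1e+12 * exp(-66000 / (8.314 * 720))
k = 1e+12 * exp(-11.025579)
k = 1.63e+07


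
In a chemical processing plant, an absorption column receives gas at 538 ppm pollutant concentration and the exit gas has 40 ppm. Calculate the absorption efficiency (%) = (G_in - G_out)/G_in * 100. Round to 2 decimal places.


Efficiency = (G_in - G_out) / G_in * 100%
Efficiency = (538 - 40) / 538 * 100
Efficiency = 498 / 538 * 100
Efficiency = 92.57%


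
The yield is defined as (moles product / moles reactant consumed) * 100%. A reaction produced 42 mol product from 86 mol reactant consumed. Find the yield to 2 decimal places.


Yield = (moles product / moles consumed) * 100%
Yield = (42 / 86) * 100
Yield = 0.4884 * 100
Yield = 48.84%


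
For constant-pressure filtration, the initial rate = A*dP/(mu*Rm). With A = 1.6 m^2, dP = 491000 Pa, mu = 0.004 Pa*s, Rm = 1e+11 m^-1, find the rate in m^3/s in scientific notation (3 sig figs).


rate = A * dP / (mu * Rm)
rate = 1.6 * 491000 / (0.004 * 1e+11)
rate = 785600.0 / 4.000e+08
rate = 1.96e-03 m^3/s


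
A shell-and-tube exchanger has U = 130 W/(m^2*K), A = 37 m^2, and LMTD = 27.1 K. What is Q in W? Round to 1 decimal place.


Q = U * A * LMTD
Q = 130 * 37 * 27.1
Q = 130351.0 W


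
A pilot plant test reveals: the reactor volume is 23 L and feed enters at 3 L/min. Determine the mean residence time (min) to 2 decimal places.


tau = V / v0
tau = 23 / 3
tau = 7.67 min


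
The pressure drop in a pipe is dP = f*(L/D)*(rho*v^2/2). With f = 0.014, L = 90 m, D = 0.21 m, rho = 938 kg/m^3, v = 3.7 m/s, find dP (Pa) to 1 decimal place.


dP = f * (L/D) * (rho*v^2/2)
dP = 0.014 * (90/0.21) * (938*3.7^2/2)
L/D = 428.57142857
rho*v^2/2 = 938*13.69/2 = 6420.61
dP = 0.014 * 428.57142857 * 6420.61
dP = 38523.7 Pa


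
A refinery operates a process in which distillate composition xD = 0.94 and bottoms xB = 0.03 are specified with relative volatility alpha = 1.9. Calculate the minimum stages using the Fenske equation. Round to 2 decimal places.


N_min = ln((xD*(1-xB))/(xB*(1-xD))) / ln(alpha)
Numerator inside ln: 0.9118 / 0.0018 = 506.555556
ln(506.555556) = 6.227634
ln(alpha) = ln(1.9) = 0.641854
N_min = 6.227634 / 0.641854 = 9.70


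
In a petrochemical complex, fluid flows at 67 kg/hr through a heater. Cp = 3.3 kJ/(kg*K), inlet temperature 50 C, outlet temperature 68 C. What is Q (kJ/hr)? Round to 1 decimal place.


Q = m_dot * Cp * (T2 - T1)
Q = 67 * 3.3 * (68 - 50)
Q = 67 * 3.3 * 18
Q = 3979.8 kJ/hr


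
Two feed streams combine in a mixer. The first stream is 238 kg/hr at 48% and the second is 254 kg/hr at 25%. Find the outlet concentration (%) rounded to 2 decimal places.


Mass balance on solute: F1*x1 + F2*x2 = F3*x3
F3 = F1 + F2 = 238 + 254 = 492 kg/hr
x3 = (F1*x1 + F2*x2)/F3
x3 = (238*0.48 + 254*0.25) / 492
x3 = 36.13%


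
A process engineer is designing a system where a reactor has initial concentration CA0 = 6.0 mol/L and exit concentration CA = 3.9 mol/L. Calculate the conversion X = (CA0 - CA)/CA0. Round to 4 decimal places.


X = (CA0 - CA) / CA0
X = (6.0 - 3.9) / 6.0
X = 2.1 / 6.0
X = 0.3500


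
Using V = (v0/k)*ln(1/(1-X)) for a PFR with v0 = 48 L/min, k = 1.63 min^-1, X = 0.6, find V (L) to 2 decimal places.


V = (v0/k) * ln(1/(1-X))
V = (48/1.63) * ln(1/(1-0.6))
V = 29.447853 * ln(2.5)
V = 29.447853 * 0.916291
V = 26.98 L


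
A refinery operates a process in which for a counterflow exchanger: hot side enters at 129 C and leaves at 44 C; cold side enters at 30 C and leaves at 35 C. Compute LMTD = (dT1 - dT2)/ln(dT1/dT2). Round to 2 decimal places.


dT1 = Th_in - Tc_out = 129 - 35 = 94
dT2 = Th_out - Tc_in = 44 - 30 = 14
LMTD = (dT1 - dT2) / ln(dT1/dT2)
LMTD = (94 - 14) / ln(94/14)
LMTD = 42.01 K


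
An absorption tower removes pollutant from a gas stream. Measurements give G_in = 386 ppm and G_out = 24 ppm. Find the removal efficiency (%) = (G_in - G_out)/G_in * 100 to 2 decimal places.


Efficiency = (G_in - G_out) / G_in * 100%
Efficiency = (386 - 24) / 386 * 100
Efficiency = 362 / 386 * 100
Efficiency = 93.78%
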